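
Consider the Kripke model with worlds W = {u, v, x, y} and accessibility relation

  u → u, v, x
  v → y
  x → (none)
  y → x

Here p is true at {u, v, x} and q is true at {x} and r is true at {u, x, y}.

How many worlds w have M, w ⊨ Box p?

u: successors {u, v, x}; p there: u:T, v:T, x:T. ✓
v: successors {y}; p there: y:F. ✗
x: no successors, so Box p holds vacuously. ✓
y: successors {x}; p there: x:T. ✓
Satisfying worlds: {u, x, y}.

3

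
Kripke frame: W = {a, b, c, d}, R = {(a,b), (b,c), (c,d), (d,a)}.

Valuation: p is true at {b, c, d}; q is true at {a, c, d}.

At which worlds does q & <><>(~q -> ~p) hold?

{a, c}

a: q is T, <><>(~q -> ~p) is T. ✓
b: q is F, <><>(~q -> ~p) is T. ✗
c: q is T, <><>(~q -> ~p) is T. ✓
d: q is T, <><>(~q -> ~p) is F. ✗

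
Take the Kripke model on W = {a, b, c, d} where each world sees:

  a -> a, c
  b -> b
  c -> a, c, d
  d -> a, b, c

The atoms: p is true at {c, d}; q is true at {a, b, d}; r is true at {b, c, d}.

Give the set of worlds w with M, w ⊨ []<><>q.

{a, b, c, d}

a: successors {a, c}; <><>q there: a:T, c:T. ✓
b: successors {b}; <><>q there: b:T. ✓
c: successors {a, c, d}; <><>q there: a:T, c:T, d:T. ✓
d: successors {a, b, c}; <><>q there: a:T, b:T, c:T. ✓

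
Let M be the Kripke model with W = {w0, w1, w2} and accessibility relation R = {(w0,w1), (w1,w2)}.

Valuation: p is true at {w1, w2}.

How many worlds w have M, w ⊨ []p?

3

w0: successors {w1}; p there: w1:T. ✓
w1: successors {w2}; p there: w2:T. ✓
w2: no successors, so []p holds vacuously. ✓
Satisfying worlds: {w0, w1, w2}.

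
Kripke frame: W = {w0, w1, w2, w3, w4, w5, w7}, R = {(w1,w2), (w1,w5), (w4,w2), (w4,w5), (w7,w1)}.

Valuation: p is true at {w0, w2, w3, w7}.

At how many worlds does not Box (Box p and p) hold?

3

w0: Box (Box p and p) is T. ✗
w1: Box (Box p and p) is F. ✓
w2: Box (Box p and p) is T. ✗
w3: Box (Box p and p) is T. ✗
w4: Box (Box p and p) is F. ✓
w5: Box (Box p and p) is T. ✗
w7: Box (Box p and p) is F. ✓
Satisfying worlds: {w1, w4, w7}.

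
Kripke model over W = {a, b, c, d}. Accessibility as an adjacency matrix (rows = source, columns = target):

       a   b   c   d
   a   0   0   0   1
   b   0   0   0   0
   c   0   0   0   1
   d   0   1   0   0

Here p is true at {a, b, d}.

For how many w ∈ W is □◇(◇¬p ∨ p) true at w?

3

a: successors {d}; ◇(◇¬p ∨ p) there: d:T. ✓
b: no successors, so □◇(◇¬p ∨ p) holds vacuously. ✓
c: successors {d}; ◇(◇¬p ∨ p) there: d:T. ✓
d: successors {b}; ◇(◇¬p ∨ p) there: b:F. ✗
Satisfying worlds: {a, b, c}.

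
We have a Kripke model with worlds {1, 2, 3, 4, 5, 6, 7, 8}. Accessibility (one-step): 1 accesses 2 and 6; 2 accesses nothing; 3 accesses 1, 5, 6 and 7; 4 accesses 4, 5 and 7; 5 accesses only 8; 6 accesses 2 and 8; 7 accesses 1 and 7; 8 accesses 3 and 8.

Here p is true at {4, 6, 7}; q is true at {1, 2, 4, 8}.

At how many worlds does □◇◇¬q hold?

1: successors {2, 6}; ◇◇¬q there: 2:F, 6:T. ✗
2: no successors, so □◇◇¬q holds vacuously. ✓
3: successors {1, 5, 6, 7}; ◇◇¬q there: 1:F, 5:T, 6:T, 7:T. ✗
4: successors {4, 5, 7}; ◇◇¬q there: 4:T, 5:T, 7:T. ✓
5: successors {8}; ◇◇¬q there: 8:T. ✓
6: successors {2, 8}; ◇◇¬q there: 2:F, 8:T. ✗
7: successors {1, 7}; ◇◇¬q there: 1:F, 7:T. ✗
8: successors {3, 8}; ◇◇¬q there: 3:T, 8:T. ✓
Satisfying worlds: {2, 4, 5, 8}.

4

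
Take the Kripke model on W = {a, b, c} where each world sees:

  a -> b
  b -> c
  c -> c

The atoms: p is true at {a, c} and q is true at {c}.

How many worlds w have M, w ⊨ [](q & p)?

a: successors {b}; q & p there: b:F. ✗
b: successors {c}; q & p there: c:T. ✓
c: successors {c}; q & p there: c:T. ✓
Satisfying worlds: {b, c}.

2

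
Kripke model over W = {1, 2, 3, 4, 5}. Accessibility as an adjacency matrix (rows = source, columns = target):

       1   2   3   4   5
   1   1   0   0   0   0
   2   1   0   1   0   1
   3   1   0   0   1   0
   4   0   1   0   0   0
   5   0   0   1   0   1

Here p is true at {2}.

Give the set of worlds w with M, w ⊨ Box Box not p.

{1, 2, 4, 5}

1: successors {1}; Box not p there: 1:T. ✓
2: successors {1, 3, 5}; Box not p there: 1:T, 3:T, 5:T. ✓
3: successors {1, 4}; Box not p there: 1:T, 4:F. ✗
4: successors {2}; Box not p there: 2:T. ✓
5: successors {3, 5}; Box not p there: 3:T, 5:T. ✓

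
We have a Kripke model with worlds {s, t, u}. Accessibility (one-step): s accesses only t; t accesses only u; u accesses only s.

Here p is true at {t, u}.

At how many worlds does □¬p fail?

2

s: successors {t}; ¬p there: t:F. ✗
t: successors {u}; ¬p there: u:F. ✗
u: successors {s}; ¬p there: s:T. ✓
Satisfying worlds: {u}.
So □¬p fails at the other 2 worlds.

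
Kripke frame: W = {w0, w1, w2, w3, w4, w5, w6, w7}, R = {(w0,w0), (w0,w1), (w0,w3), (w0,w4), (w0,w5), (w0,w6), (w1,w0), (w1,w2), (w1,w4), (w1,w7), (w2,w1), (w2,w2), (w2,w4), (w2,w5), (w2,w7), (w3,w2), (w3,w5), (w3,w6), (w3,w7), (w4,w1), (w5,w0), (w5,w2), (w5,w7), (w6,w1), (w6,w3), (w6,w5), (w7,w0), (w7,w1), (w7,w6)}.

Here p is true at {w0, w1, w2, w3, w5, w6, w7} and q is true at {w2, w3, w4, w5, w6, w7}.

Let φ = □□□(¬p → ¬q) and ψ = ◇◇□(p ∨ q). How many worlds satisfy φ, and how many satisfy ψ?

0 and 8

For □□□(¬p → ¬q):
w0: successors {w0, w1, w3, w4, w5, w6}; □□(¬p → ¬q) there: w0:F, w1:F, w3:F, w4:F, w5:F, w6:F. ✗
w1: successors {w0, w2, w4, w7}; □□(¬p → ¬q) there: w0:F, w2:F, w4:F, w7:F. ✗
w2: successors {w1, w2, w4, w5, w7}; □□(¬p → ¬q) there: w1:F, w2:F, w4:F, w5:F, w7:F. ✗
w3: successors {w2, w5, w6, w7}; □□(¬p → ¬q) there: w2:F, w5:F, w6:F, w7:F. ✗
w4: successors {w1}; □□(¬p → ¬q) there: w1:F. ✗
w5: successors {w0, w2, w7}; □□(¬p → ¬q) there: w0:F, w2:F, w7:F. ✗
w6: successors {w1, w3, w5}; □□(¬p → ¬q) there: w1:F, w3:F, w5:F. ✗
w7: successors {w0, w1, w6}; □□(¬p → ¬q) there: w0:F, w1:F, w6:F. ✗
— 0 worlds.
For ◇◇□(p ∨ q):
w0: successors {w0, w1, w3, w4, w5, w6}; ◇□(p ∨ q) there: w0:T, w1:T, w3:T, w4:T, w5:T, w6:T. ✓
w1: successors {w0, w2, w4, w7}; ◇□(p ∨ q) there: w0:T, w2:T, w4:T, w7:T. ✓
w2: successors {w1, w2, w4, w5, w7}; ◇□(p ∨ q) there: w1:T, w2:T, w4:T, w5:T, w7:T. ✓
w3: successors {w2, w5, w6, w7}; ◇□(p ∨ q) there: w2:T, w5:T, w6:T, w7:T. ✓
w4: successors {w1}; ◇□(p ∨ q) there: w1:T. ✓
w5: successors {w0, w2, w7}; ◇□(p ∨ q) there: w0:T, w2:T, w7:T. ✓
w6: successors {w1, w3, w5}; ◇□(p ∨ q) there: w1:T, w3:T, w5:T. ✓
w7: successors {w0, w1, w6}; ◇□(p ∨ q) there: w0:T, w1:T, w6:T. ✓
— 8 worlds.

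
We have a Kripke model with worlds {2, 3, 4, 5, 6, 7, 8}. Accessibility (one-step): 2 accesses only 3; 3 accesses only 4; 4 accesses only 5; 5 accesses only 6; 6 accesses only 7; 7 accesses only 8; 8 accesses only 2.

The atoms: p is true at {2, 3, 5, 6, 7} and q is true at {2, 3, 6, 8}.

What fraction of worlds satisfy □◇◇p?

2: successors {3}; ◇◇p there: 3:T. ✓
3: successors {4}; ◇◇p there: 4:T. ✓
4: successors {5}; ◇◇p there: 5:T. ✓
5: successors {6}; ◇◇p there: 6:F. ✗
6: successors {7}; ◇◇p there: 7:T. ✓
7: successors {8}; ◇◇p there: 8:T. ✓
8: successors {2}; ◇◇p there: 2:F. ✗
That's 5 of 7 worlds, so 5/7.

5/7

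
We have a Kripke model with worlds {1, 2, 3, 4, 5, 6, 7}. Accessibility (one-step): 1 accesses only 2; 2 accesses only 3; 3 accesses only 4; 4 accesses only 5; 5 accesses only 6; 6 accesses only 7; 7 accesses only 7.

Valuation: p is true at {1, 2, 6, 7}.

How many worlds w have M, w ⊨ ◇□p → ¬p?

5

1: ◇□p is F, ¬p is F. ✓
2: ◇□p is F, ¬p is F. ✓
3: ◇□p is F, ¬p is T. ✓
4: ◇□p is T, ¬p is T. ✓
5: ◇□p is T, ¬p is T. ✓
6: ◇□p is T, ¬p is F. ✗
7: ◇□p is T, ¬p is F. ✗
Satisfying worlds: {1, 2, 3, 4, 5}.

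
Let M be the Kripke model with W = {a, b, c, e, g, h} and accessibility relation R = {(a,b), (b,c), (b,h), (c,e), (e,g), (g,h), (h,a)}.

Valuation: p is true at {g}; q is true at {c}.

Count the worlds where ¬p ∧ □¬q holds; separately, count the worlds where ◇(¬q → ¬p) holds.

4 and 5

For ¬p ∧ □¬q:
a: ¬p is T, □¬q is T. ✓
b: ¬p is T, □¬q is F. ✗
c: ¬p is T, □¬q is T. ✓
e: ¬p is T, □¬q is T. ✓
g: ¬p is F, □¬q is T. ✗
h: ¬p is T, □¬q is T. ✓
— 4 worlds.
For ◇(¬q → ¬p):
a: successors {b}; ¬q → ¬p there: b:T. ✓
b: successors {c, h}; ¬q → ¬p there: c:T, h:T. ✓
c: successors {e}; ¬q → ¬p there: e:T. ✓
e: successors {g}; ¬q → ¬p there: g:F. ✗
g: successors {h}; ¬q → ¬p there: h:T. ✓
h: successors {a}; ¬q → ¬p there: a:T. ✓
— 5 worlds.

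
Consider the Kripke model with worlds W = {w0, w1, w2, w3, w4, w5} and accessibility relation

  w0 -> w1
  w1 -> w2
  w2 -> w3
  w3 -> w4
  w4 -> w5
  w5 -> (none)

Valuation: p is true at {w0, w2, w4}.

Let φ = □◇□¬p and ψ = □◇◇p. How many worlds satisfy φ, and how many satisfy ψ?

For □◇□¬p:
w0: successors {w1}; ◇□¬p there: w1:T. ✓
w1: successors {w2}; ◇□¬p there: w2:F. ✗
w2: successors {w3}; ◇□¬p there: w3:T. ✓
w3: successors {w4}; ◇□¬p there: w4:T. ✓
w4: successors {w5}; ◇□¬p there: w5:F. ✗
w5: no successors, so □◇□¬p holds vacuously. ✓
— 4 worlds.
For □◇◇p:
w0: successors {w1}; ◇◇p there: w1:F. ✗
w1: successors {w2}; ◇◇p there: w2:T. ✓
w2: successors {w3}; ◇◇p there: w3:F. ✗
w3: successors {w4}; ◇◇p there: w4:F. ✗
w4: successors {w5}; ◇◇p there: w5:F. ✗
w5: no successors, so □◇◇p holds vacuously. ✓
— 2 worlds.

4 and 2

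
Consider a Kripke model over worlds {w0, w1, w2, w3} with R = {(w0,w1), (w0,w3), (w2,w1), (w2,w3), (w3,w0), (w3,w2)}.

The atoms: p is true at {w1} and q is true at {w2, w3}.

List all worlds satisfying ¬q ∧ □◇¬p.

{w1}

w0: ¬q is T, □◇¬p is F. ✗
w1: ¬q is T, □◇¬p is T. ✓
w2: ¬q is F, □◇¬p is F. ✗
w3: ¬q is F, □◇¬p is T. ✗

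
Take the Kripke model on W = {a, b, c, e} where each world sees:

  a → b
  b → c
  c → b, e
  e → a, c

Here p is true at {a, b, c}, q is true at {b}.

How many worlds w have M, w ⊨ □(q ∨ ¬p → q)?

a: successors {b}; q ∨ ¬p → q there: b:T. ✓
b: successors {c}; q ∨ ¬p → q there: c:T. ✓
c: successors {b, e}; q ∨ ¬p → q there: b:T, e:F. ✗
e: successors {a, c}; q ∨ ¬p → q there: a:T, c:T. ✓
Satisfying worlds: {a, b, e}.

3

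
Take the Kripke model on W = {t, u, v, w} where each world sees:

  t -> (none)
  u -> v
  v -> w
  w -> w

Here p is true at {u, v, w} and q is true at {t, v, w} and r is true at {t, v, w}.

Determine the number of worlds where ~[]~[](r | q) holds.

t: []~[](r | q) is T. ✗
u: []~[](r | q) is F. ✓
v: []~[](r | q) is F. ✓
w: []~[](r | q) is F. ✓
Satisfying worlds: {u, v, w}.

3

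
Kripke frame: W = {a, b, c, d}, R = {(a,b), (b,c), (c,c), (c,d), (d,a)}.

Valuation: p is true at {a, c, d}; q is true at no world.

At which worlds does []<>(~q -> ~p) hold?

a: successors {b}; <>(~q -> ~p) there: b:F. ✗
b: successors {c}; <>(~q -> ~p) there: c:F. ✗
c: successors {c, d}; <>(~q -> ~p) there: c:F, d:F. ✗
d: successors {a}; <>(~q -> ~p) there: a:T. ✓

{d}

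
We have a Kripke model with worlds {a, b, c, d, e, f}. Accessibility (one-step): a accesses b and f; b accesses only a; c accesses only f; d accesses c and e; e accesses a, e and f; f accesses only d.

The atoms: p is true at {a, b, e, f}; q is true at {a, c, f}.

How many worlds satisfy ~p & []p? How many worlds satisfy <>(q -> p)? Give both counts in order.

For ~p & []p:
a: ~p is F, []p is T. ✗
b: ~p is F, []p is T. ✗
c: ~p is T, []p is T. ✓
d: ~p is T, []p is F. ✗
e: ~p is F, []p is T. ✗
f: ~p is F, []p is F. ✗
— 1 world.
For <>(q -> p):
a: successors {b, f}; q -> p there: b:T, f:T. ✓
b: successors {a}; q -> p there: a:T. ✓
c: successors {f}; q -> p there: f:T. ✓
d: successors {c, e}; q -> p there: c:F, e:T. ✓
e: successors {a, e, f}; q -> p there: a:T, e:T, f:T. ✓
f: successors {d}; q -> p there: d:T. ✓
— 6 worlds.

1 and 6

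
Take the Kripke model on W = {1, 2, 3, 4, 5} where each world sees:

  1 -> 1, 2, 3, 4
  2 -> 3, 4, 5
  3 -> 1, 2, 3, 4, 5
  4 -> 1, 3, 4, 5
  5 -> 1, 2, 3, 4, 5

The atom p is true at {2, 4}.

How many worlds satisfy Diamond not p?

5

1: successors {1, 2, 3, 4}; not p there: 1:T, 2:F, 3:T, 4:F. ✓
2: successors {3, 4, 5}; not p there: 3:T, 4:F, 5:T. ✓
3: successors {1, 2, 3, 4, 5}; not p there: 1:T, 2:F, 3:T, 4:F, 5:T. ✓
4: successors {1, 3, 4, 5}; not p there: 1:T, 3:T, 4:F, 5:T. ✓
5: successors {1, 2, 3, 4, 5}; not p there: 1:T, 2:F, 3:T, 4:F, 5:T. ✓
Satisfying worlds: {1, 2, 3, 4, 5}.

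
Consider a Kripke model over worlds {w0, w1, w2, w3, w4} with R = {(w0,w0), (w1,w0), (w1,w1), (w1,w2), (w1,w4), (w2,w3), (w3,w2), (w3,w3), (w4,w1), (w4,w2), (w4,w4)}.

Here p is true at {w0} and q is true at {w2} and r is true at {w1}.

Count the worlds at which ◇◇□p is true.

3

w0: successors {w0}; ◇□p there: w0:T. ✓
w1: successors {w0, w1, w2, w4}; ◇□p there: w0:T, w1:T, w2:F, w4:F. ✓
w2: successors {w3}; ◇□p there: w3:F. ✗
w3: successors {w2, w3}; ◇□p there: w2:F, w3:F. ✗
w4: successors {w1, w2, w4}; ◇□p there: w1:T, w2:F, w4:F. ✓
Satisfying worlds: {w0, w1, w4}.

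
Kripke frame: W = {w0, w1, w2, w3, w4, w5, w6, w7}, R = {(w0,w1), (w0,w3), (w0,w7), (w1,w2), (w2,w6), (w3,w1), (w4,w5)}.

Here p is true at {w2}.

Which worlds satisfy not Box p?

{w0, w2, w3, w4}

w0: Box p is F. ✓
w1: Box p is T. ✗
w2: Box p is F. ✓
w3: Box p is F. ✓
w4: Box p is F. ✓
w5: Box p is T. ✗
w6: Box p is T. ✗
w7: Box p is T. ✗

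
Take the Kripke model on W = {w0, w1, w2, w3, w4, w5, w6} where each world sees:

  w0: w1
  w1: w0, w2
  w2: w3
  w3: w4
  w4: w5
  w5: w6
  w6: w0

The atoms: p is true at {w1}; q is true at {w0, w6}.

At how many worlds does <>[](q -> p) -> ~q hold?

w0: <>[](q -> p) is F, ~q is F. ✓
w1: <>[](q -> p) is T, ~q is T. ✓
w2: <>[](q -> p) is T, ~q is T. ✓
w3: <>[](q -> p) is T, ~q is T. ✓
w4: <>[](q -> p) is F, ~q is T. ✓
w5: <>[](q -> p) is F, ~q is T. ✓
w6: <>[](q -> p) is T, ~q is F. ✗
Satisfying worlds: {w0, w1, w2, w3, w4, w5}.

6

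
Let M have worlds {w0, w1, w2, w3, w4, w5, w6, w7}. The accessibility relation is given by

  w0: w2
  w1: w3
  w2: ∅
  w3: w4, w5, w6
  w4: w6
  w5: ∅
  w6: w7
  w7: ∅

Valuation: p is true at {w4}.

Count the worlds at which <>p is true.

w0: successors {w2}; p there: w2:F. ✗
w1: successors {w3}; p there: w3:F. ✗
w2: no successors, so <>p fails. ✗
w3: successors {w4, w5, w6}; p there: w4:T, w5:F, w6:F. ✓
w4: successors {w6}; p there: w6:F. ✗
w5: no successors, so <>p fails. ✗
w6: successors {w7}; p there: w7:F. ✗
w7: no successors, so <>p fails. ✗
Satisfying worlds: {w3}.

1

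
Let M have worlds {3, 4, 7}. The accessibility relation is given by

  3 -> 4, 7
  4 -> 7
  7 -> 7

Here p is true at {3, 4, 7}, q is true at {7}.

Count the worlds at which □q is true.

2

3: successors {4, 7}; q there: 4:F, 7:T. ✗
4: successors {7}; q there: 7:T. ✓
7: successors {7}; q there: 7:T. ✓
Satisfying worlds: {4, 7}.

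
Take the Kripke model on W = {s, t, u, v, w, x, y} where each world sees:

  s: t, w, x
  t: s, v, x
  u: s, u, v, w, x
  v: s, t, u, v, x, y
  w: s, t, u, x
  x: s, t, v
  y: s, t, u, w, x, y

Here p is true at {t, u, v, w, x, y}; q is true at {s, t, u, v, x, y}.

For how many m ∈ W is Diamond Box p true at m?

6

s: successors {t, w, x}; Box p there: t:F, w:F, x:F. ✗
t: successors {s, v, x}; Box p there: s:T, v:F, x:F. ✓
u: successors {s, u, v, w, x}; Box p there: s:T, u:F, v:F, w:F, x:F. ✓
v: successors {s, t, u, v, x, y}; Box p there: s:T, t:F, u:F, v:F, x:F, y:F. ✓
w: successors {s, t, u, x}; Box p there: s:T, t:F, u:F, x:F. ✓
x: successors {s, t, v}; Box p there: s:T, t:F, v:F. ✓
y: successors {s, t, u, w, x, y}; Box p there: s:T, t:F, u:F, w:F, x:F, y:F. ✓
Satisfying worlds: {t, u, v, w, x, y}.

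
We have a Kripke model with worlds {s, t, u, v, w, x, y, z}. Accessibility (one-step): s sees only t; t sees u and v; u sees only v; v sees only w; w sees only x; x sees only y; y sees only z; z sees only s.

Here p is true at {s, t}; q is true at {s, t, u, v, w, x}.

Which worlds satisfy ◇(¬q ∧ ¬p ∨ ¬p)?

s: successors {t}; ¬q ∧ ¬p ∨ ¬p there: t:F. ✗
t: successors {u, v}; ¬q ∧ ¬p ∨ ¬p there: u:T, v:T. ✓
u: successors {v}; ¬q ∧ ¬p ∨ ¬p there: v:T. ✓
v: successors {w}; ¬q ∧ ¬p ∨ ¬p there: w:T. ✓
w: successors {x}; ¬q ∧ ¬p ∨ ¬p there: x:T. ✓
x: successors {y}; ¬q ∧ ¬p ∨ ¬p there: y:T. ✓
y: successors {z}; ¬q ∧ ¬p ∨ ¬p there: z:T. ✓
z: successors {s}; ¬q ∧ ¬p ∨ ¬p there: s:F. ✗

{t, u, v, w, x, y}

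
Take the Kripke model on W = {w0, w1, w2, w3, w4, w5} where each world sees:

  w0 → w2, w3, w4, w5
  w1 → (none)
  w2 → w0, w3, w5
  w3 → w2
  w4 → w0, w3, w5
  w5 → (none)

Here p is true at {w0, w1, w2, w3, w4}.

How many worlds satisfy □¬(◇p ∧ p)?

w0: successors {w2, w3, w4, w5}; ¬(◇p ∧ p) there: w2:F, w3:F, w4:F, w5:T. ✗
w1: no successors, so □¬(◇p ∧ p) holds vacuously. ✓
w2: successors {w0, w3, w5}; ¬(◇p ∧ p) there: w0:F, w3:F, w5:T. ✗
w3: successors {w2}; ¬(◇p ∧ p) there: w2:F. ✗
w4: successors {w0, w3, w5}; ¬(◇p ∧ p) there: w0:F, w3:F, w5:T. ✗
w5: no successors, so □¬(◇p ∧ p) holds vacuously. ✓
Satisfying worlds: {w1, w5}.

2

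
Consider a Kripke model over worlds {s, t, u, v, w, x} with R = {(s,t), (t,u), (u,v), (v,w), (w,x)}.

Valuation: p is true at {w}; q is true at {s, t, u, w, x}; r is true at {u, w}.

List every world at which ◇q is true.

{s, t, v, w}

s: successors {t}; q there: t:T. ✓
t: successors {u}; q there: u:T. ✓
u: successors {v}; q there: v:F. ✗
v: successors {w}; q there: w:T. ✓
w: successors {x}; q there: x:T. ✓
x: no successors, so ◇q fails. ✗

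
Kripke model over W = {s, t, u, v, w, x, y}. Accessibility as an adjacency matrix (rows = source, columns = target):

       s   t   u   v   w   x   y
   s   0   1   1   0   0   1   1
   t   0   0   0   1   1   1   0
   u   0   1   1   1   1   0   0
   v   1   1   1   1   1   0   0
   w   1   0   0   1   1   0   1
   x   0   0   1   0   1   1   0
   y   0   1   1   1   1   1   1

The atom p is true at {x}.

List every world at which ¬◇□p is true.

s: ◇□p is F. ✓
t: ◇□p is F. ✓
u: ◇□p is F. ✓
v: ◇□p is F. ✓
w: ◇□p is F. ✓
x: ◇□p is F. ✓
y: ◇□p is F. ✓

{s, t, u, v, w, x, y}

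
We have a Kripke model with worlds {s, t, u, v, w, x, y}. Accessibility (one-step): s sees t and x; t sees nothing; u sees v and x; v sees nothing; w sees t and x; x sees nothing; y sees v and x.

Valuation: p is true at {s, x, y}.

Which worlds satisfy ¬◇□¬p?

{t, v, x}

s: ◇□¬p is T. ✗
t: ◇□¬p is F. ✓
u: ◇□¬p is T. ✗
v: ◇□¬p is F. ✓
w: ◇□¬p is T. ✗
x: ◇□¬p is F. ✓
y: ◇□¬p is T. ✗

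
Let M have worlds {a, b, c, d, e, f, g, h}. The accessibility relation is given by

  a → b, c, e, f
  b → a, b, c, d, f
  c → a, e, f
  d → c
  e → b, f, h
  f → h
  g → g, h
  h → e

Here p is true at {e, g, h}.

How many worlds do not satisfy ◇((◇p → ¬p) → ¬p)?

a: successors {b, c, e, f}; (◇p → ¬p) → ¬p there: b:T, c:T, e:T, f:T. ✓
b: successors {a, b, c, d, f}; (◇p → ¬p) → ¬p there: a:T, b:T, c:T, d:T, f:T. ✓
c: successors {a, e, f}; (◇p → ¬p) → ¬p there: a:T, e:T, f:T. ✓
d: successors {c}; (◇p → ¬p) → ¬p there: c:T. ✓
e: successors {b, f, h}; (◇p → ¬p) → ¬p there: b:T, f:T, h:T. ✓
f: successors {h}; (◇p → ¬p) → ¬p there: h:T. ✓
g: successors {g, h}; (◇p → ¬p) → ¬p there: g:T, h:T. ✓
h: successors {e}; (◇p → ¬p) → ¬p there: e:T. ✓
Satisfying worlds: {a, b, c, d, e, f, g, h}.
So ◇((◇p → ¬p) → ¬p) fails at the other 0 worlds.

0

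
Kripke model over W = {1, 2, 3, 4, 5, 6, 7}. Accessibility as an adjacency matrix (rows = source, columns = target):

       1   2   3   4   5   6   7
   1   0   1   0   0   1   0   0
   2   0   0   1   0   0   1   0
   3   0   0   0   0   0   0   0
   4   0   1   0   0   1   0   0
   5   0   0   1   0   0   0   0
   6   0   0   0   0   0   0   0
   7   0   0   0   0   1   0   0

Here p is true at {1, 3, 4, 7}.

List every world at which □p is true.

1: successors {2, 5}; p there: 2:F, 5:F. ✗
2: successors {3, 6}; p there: 3:T, 6:F. ✗
3: no successors, so □p holds vacuously. ✓
4: successors {2, 5}; p there: 2:F, 5:F. ✗
5: successors {3}; p there: 3:T. ✓
6: no successors, so □p holds vacuously. ✓
7: successors {5}; p there: 5:F. ✗

{3, 5, 6}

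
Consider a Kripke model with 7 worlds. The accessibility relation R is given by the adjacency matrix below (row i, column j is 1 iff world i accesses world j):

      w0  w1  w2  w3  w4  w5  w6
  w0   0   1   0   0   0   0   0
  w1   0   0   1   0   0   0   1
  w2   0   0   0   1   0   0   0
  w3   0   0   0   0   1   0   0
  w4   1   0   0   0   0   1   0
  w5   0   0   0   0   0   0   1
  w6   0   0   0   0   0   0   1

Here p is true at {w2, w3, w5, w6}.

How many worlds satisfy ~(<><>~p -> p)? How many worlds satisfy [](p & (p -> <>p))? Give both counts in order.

1 and 3

For ~(<><>~p -> p):
w0: <><>~p -> p is T. ✗
w1: <><>~p -> p is T. ✗
w2: <><>~p -> p is T. ✗
w3: <><>~p -> p is T. ✗
w4: <><>~p -> p is F. ✓
w5: <><>~p -> p is T. ✗
w6: <><>~p -> p is T. ✗
— 1 world.
For [](p & (p -> <>p)):
w0: successors {w1}; p & (p -> <>p) there: w1:F. ✗
w1: successors {w2, w6}; p & (p -> <>p) there: w2:T, w6:T. ✓
w2: successors {w3}; p & (p -> <>p) there: w3:F. ✗
w3: successors {w4}; p & (p -> <>p) there: w4:F. ✗
w4: successors {w0, w5}; p & (p -> <>p) there: w0:F, w5:T. ✗
w5: successors {w6}; p & (p -> <>p) there: w6:T. ✓
w6: successors {w6}; p & (p -> <>p) there: w6:T. ✓
— 3 worlds.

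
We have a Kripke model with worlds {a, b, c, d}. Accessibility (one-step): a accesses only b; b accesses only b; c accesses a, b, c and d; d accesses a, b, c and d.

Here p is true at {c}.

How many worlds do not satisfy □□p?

4

a: successors {b}; □p there: b:F. ✗
b: successors {b}; □p there: b:F. ✗
c: successors {a, b, c, d}; □p there: a:F, b:F, c:F, d:F. ✗
d: successors {a, b, c, d}; □p there: a:F, b:F, c:F, d:F. ✗
Satisfying worlds: ∅.
So □□p fails at the other 4 worlds.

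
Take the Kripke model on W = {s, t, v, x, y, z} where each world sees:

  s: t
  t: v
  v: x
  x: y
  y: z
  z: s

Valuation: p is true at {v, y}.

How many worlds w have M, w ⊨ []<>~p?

4

s: successors {t}; <>~p there: t:F. ✗
t: successors {v}; <>~p there: v:T. ✓
v: successors {x}; <>~p there: x:F. ✗
x: successors {y}; <>~p there: y:T. ✓
y: successors {z}; <>~p there: z:T. ✓
z: successors {s}; <>~p there: s:T. ✓
Satisfying worlds: {t, x, y, z}.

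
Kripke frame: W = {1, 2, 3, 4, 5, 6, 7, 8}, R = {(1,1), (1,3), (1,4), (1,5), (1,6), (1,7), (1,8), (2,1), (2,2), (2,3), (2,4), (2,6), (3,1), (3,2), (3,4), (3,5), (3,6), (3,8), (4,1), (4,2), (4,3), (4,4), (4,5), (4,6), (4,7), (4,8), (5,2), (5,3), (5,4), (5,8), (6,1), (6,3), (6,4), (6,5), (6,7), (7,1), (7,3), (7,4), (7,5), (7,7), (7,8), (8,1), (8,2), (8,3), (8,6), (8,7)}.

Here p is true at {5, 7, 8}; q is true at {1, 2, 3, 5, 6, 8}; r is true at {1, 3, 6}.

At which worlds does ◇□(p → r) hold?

1: successors {1, 3, 4, 5, 6, 7, 8}; □(p → r) there: 1:F, 3:F, 4:F, 5:F, 6:F, 7:F, 8:F. ✗
2: successors {1, 2, 3, 4, 6}; □(p → r) there: 1:F, 2:T, 3:F, 4:F, 6:F. ✓
3: successors {1, 2, 4, 5, 6, 8}; □(p → r) there: 1:F, 2:T, 4:F, 5:F, 6:F, 8:F. ✓
4: successors {1, 2, 3, 4, 5, 6, 7, 8}; □(p → r) there: 1:F, 2:T, 3:F, 4:F, 5:F, 6:F, 7:F, 8:F. ✓
5: successors {2, 3, 4, 8}; □(p → r) there: 2:T, 3:F, 4:F, 8:F. ✓
6: successors {1, 3, 4, 5, 7}; □(p → r) there: 1:F, 3:F, 4:F, 5:F, 7:F. ✗
7: successors {1, 3, 4, 5, 7, 8}; □(p → r) there: 1:F, 3:F, 4:F, 5:F, 7:F, 8:F. ✗
8: successors {1, 2, 3, 6, 7}; □(p → r) there: 1:F, 2:T, 3:F, 6:F, 7:F. ✓

{2, 3, 4, 5, 8}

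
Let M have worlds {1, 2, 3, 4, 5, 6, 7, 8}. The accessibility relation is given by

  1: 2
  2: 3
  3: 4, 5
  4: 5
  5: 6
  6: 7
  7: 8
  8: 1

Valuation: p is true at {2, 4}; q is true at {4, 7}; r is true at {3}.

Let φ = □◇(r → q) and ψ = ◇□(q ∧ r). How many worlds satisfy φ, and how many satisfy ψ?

For □◇(r → q):
1: successors {2}; ◇(r → q) there: 2:F. ✗
2: successors {3}; ◇(r → q) there: 3:T. ✓
3: successors {4, 5}; ◇(r → q) there: 4:T, 5:T. ✓
4: successors {5}; ◇(r → q) there: 5:T. ✓
5: successors {6}; ◇(r → q) there: 6:T. ✓
6: successors {7}; ◇(r → q) there: 7:T. ✓
7: successors {8}; ◇(r → q) there: 8:T. ✓
8: successors {1}; ◇(r → q) there: 1:T. ✓
— 7 worlds.
For ◇□(q ∧ r):
1: successors {2}; □(q ∧ r) there: 2:F. ✗
2: successors {3}; □(q ∧ r) there: 3:F. ✗
3: successors {4, 5}; □(q ∧ r) there: 4:F, 5:F. ✗
4: successors {5}; □(q ∧ r) there: 5:F. ✗
5: successors {6}; □(q ∧ r) there: 6:F. ✗
6: successors {7}; □(q ∧ r) there: 7:F. ✗
7: successors {8}; □(q ∧ r) there: 8:F. ✗
8: successors {1}; □(q ∧ r) there: 1:F. ✗
— 0 worlds.

7 and 0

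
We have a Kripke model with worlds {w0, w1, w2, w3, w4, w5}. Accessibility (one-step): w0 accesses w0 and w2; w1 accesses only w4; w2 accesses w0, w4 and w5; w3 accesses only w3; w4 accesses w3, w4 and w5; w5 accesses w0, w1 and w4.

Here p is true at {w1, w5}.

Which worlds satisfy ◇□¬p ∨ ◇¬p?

{w0, w1, w2, w3, w4, w5}

w0: ◇□¬p is T, ◇¬p is T. ✓
w1: ◇□¬p is F, ◇¬p is T. ✓
w2: ◇□¬p is T, ◇¬p is T. ✓
w3: ◇□¬p is T, ◇¬p is T. ✓
w4: ◇□¬p is T, ◇¬p is T. ✓
w5: ◇□¬p is T, ◇¬p is T. ✓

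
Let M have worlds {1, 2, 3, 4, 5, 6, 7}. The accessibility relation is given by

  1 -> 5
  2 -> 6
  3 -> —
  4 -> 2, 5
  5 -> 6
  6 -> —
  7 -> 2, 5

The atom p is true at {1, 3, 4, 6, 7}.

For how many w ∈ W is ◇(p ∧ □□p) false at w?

1: successors {5}; p ∧ □□p there: 5:F. ✗
2: successors {6}; p ∧ □□p there: 6:T. ✓
3: no successors, so ◇(p ∧ □□p) fails. ✗
4: successors {2, 5}; p ∧ □□p there: 2:F, 5:F. ✗
5: successors {6}; p ∧ □□p there: 6:T. ✓
6: no successors, so ◇(p ∧ □□p) fails. ✗
7: successors {2, 5}; p ∧ □□p there: 2:F, 5:F. ✗
Satisfying worlds: {2, 5}.
So ◇(p ∧ □□p) fails at the other 5 worlds.

5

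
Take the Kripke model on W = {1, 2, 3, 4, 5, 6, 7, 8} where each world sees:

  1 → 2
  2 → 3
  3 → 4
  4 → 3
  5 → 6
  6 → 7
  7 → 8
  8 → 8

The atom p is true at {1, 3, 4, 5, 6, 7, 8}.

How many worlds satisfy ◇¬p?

1: successors {2}; ¬p there: 2:T. ✓
2: successors {3}; ¬p there: 3:F. ✗
3: successors {4}; ¬p there: 4:F. ✗
4: successors {3}; ¬p there: 3:F. ✗
5: successors {6}; ¬p there: 6:F. ✗
6: successors {7}; ¬p there: 7:F. ✗
7: successors {8}; ¬p there: 8:F. ✗
8: successors {8}; ¬p there: 8:F. ✗
Satisfying worlds: {1}.

1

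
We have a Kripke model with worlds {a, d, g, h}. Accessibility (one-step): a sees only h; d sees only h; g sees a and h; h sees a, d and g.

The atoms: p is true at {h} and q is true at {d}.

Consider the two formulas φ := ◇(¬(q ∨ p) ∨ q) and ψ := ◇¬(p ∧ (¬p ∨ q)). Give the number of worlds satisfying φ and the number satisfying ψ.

For ◇(¬(q ∨ p) ∨ q):
a: successors {h}; ¬(q ∨ p) ∨ q there: h:F. ✗
d: successors {h}; ¬(q ∨ p) ∨ q there: h:F. ✗
g: successors {a, h}; ¬(q ∨ p) ∨ q there: a:T, h:F. ✓
h: successors {a, d, g}; ¬(q ∨ p) ∨ q there: a:T, d:T, g:T. ✓
— 2 worlds.
For ◇¬(p ∧ (¬p ∨ q)):
a: successors {h}; ¬(p ∧ (¬p ∨ q)) there: h:T. ✓
d: successors {h}; ¬(p ∧ (¬p ∨ q)) there: h:T. ✓
g: successors {a, h}; ¬(p ∧ (¬p ∨ q)) there: a:T, h:T. ✓
h: successors {a, d, g}; ¬(p ∧ (¬p ∨ q)) there: a:T, d:T, g:T. ✓
— 4 worlds.

2 and 4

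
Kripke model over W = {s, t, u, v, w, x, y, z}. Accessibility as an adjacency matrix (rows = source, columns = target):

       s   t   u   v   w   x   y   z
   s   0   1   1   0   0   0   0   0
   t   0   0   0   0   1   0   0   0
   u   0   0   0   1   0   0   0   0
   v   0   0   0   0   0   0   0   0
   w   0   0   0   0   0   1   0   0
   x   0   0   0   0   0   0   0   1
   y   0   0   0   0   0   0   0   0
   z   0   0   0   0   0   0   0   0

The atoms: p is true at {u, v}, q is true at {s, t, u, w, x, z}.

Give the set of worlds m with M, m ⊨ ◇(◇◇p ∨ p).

{s, u}

s: successors {t, u}; ◇◇p ∨ p there: t:F, u:T. ✓
t: successors {w}; ◇◇p ∨ p there: w:F. ✗
u: successors {v}; ◇◇p ∨ p there: v:T. ✓
v: no successors, so ◇(◇◇p ∨ p) fails. ✗
w: successors {x}; ◇◇p ∨ p there: x:F. ✗
x: successors {z}; ◇◇p ∨ p there: z:F. ✗
y: no successors, so ◇(◇◇p ∨ p) fails. ✗
z: no successors, so ◇(◇◇p ∨ p) fails. ✗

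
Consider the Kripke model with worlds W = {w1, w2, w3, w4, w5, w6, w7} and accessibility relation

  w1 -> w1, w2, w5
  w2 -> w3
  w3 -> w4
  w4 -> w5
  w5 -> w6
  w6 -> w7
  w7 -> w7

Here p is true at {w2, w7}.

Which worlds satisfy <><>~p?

{w1, w2, w3, w4}

w1: successors {w1, w2, w5}; <>~p there: w1:T, w2:T, w5:T. ✓
w2: successors {w3}; <>~p there: w3:T. ✓
w3: successors {w4}; <>~p there: w4:T. ✓
w4: successors {w5}; <>~p there: w5:T. ✓
w5: successors {w6}; <>~p there: w6:F. ✗
w6: successors {w7}; <>~p there: w7:F. ✗
w7: successors {w7}; <>~p there: w7:F. ✗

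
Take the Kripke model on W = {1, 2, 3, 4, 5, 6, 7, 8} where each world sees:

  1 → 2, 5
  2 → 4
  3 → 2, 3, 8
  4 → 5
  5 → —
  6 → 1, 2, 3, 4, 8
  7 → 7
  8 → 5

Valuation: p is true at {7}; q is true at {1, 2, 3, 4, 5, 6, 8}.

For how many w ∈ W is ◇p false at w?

7

1: successors {2, 5}; p there: 2:F, 5:F. ✗
2: successors {4}; p there: 4:F. ✗
3: successors {2, 3, 8}; p there: 2:F, 3:F, 8:F. ✗
4: successors {5}; p there: 5:F. ✗
5: no successors, so ◇p fails. ✗
6: successors {1, 2, 3, 4, 8}; p there: 1:F, 2:F, 3:F, 4:F, 8:F. ✗
7: successors {7}; p there: 7:T. ✓
8: successors {5}; p there: 5:F. ✗
Satisfying worlds: {7}.
So ◇p fails at the other 7 worlds.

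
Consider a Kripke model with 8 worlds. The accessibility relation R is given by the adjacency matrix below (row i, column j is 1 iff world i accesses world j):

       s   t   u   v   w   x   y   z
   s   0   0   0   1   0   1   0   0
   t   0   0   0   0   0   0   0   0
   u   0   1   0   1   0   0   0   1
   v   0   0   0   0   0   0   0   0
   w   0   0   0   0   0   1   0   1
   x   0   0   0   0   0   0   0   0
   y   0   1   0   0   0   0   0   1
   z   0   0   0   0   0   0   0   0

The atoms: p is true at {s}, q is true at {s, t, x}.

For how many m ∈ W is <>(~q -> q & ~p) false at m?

4

s: successors {v, x}; ~q -> q & ~p there: v:F, x:T. ✓
t: no successors, so <>(~q -> q & ~p) fails. ✗
u: successors {t, v, z}; ~q -> q & ~p there: t:T, v:F, z:F. ✓
v: no successors, so <>(~q -> q & ~p) fails. ✗
w: successors {x, z}; ~q -> q & ~p there: x:T, z:F. ✓
x: no successors, so <>(~q -> q & ~p) fails. ✗
y: successors {t, z}; ~q -> q & ~p there: t:T, z:F. ✓
z: no successors, so <>(~q -> q & ~p) fails. ✗
Satisfying worlds: {s, u, w, y}.
So <>(~q -> q & ~p) fails at the other 4 worlds.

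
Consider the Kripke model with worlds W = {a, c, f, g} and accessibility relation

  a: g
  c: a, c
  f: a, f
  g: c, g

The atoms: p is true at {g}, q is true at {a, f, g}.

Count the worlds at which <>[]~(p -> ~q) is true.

a: successors {g}; []~(p -> ~q) there: g:F. ✗
c: successors {a, c}; []~(p -> ~q) there: a:T, c:F. ✓
f: successors {a, f}; []~(p -> ~q) there: a:T, f:F. ✓
g: successors {c, g}; []~(p -> ~q) there: c:F, g:F. ✗
Satisfying worlds: {c, f}.

2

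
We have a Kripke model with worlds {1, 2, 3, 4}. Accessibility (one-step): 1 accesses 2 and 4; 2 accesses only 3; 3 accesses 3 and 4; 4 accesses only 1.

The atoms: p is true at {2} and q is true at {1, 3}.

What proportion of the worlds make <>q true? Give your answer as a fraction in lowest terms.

1: successors {2, 4}; q there: 2:F, 4:F. ✗
2: successors {3}; q there: 3:T. ✓
3: successors {3, 4}; q there: 3:T, 4:F. ✓
4: successors {1}; q there: 1:T. ✓
That's 3 of 4 worlds, so 3/4.

3/4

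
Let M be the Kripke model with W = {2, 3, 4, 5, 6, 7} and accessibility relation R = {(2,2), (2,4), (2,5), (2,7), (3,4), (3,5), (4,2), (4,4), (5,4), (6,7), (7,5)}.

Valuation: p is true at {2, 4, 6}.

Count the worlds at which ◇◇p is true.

2: successors {2, 4, 5, 7}; ◇p there: 2:T, 4:T, 5:T, 7:F. ✓
3: successors {4, 5}; ◇p there: 4:T, 5:T. ✓
4: successors {2, 4}; ◇p there: 2:T, 4:T. ✓
5: successors {4}; ◇p there: 4:T. ✓
6: successors {7}; ◇p there: 7:F. ✗
7: successors {5}; ◇p there: 5:T. ✓
Satisfying worlds: {2, 3, 4, 5, 7}.

5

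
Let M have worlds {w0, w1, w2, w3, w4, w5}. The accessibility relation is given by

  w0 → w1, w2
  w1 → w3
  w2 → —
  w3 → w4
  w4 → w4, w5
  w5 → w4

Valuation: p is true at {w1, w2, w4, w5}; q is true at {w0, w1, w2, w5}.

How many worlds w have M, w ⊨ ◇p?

w0: successors {w1, w2}; p there: w1:T, w2:T. ✓
w1: successors {w3}; p there: w3:F. ✗
w2: no successors, so ◇p fails. ✗
w3: successors {w4}; p there: w4:T. ✓
w4: successors {w4, w5}; p there: w4:T, w5:T. ✓
w5: successors {w4}; p there: w4:T. ✓
Satisfying worlds: {w0, w3, w4, w5}.

4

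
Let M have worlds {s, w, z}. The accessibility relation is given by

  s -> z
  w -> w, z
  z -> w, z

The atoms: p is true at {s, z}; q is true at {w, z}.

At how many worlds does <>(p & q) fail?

0

s: successors {z}; p & q there: z:T. ✓
w: successors {w, z}; p & q there: w:F, z:T. ✓
z: successors {w, z}; p & q there: w:F, z:T. ✓
Satisfying worlds: {s, w, z}.
So <>(p & q) fails at the other 0 worlds.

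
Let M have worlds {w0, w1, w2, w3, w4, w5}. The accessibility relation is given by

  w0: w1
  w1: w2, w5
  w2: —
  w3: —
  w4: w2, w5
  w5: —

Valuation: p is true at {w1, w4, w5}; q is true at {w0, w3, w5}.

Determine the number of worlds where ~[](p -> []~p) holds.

1

w0: [](p -> []~p) is F. ✓
w1: [](p -> []~p) is T. ✗
w2: [](p -> []~p) is T. ✗
w3: [](p -> []~p) is T. ✗
w4: [](p -> []~p) is T. ✗
w5: [](p -> []~p) is T. ✗
Satisfying worlds: {w0}.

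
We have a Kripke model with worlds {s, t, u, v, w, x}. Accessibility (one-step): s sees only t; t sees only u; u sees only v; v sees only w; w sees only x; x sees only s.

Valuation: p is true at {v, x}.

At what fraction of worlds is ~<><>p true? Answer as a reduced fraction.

2/3

s: <><>p is F. ✓
t: <><>p is T. ✗
u: <><>p is F. ✓
v: <><>p is T. ✗
w: <><>p is F. ✓
x: <><>p is F. ✓
That's 4 of 6 worlds, so 4/6 = 2/3.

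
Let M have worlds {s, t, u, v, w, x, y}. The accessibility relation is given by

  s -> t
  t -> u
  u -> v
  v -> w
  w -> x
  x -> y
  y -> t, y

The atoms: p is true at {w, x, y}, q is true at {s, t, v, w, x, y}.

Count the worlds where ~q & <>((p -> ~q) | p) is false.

6

s: ~q is F, <>((p -> ~q) | p) is T. ✗
t: ~q is F, <>((p -> ~q) | p) is T. ✗
u: ~q is T, <>((p -> ~q) | p) is T. ✓
v: ~q is F, <>((p -> ~q) | p) is T. ✗
w: ~q is F, <>((p -> ~q) | p) is T. ✗
x: ~q is F, <>((p -> ~q) | p) is T. ✗
y: ~q is F, <>((p -> ~q) | p) is T. ✗
Satisfying worlds: {u}.
So ~q & <>((p -> ~q) | p) fails at the other 6 worlds.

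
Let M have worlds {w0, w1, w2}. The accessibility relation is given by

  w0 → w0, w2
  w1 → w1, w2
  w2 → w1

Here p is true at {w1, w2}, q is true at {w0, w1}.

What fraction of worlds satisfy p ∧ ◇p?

2/3

w0: p is F, ◇p is T. ✗
w1: p is T, ◇p is T. ✓
w2: p is T, ◇p is T. ✓
That's 2 of 3 worlds, so 2/3.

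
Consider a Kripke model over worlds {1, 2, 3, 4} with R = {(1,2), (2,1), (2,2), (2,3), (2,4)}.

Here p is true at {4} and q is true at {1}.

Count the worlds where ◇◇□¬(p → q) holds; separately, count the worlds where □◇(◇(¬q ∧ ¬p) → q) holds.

2 and 3

For ◇◇□¬(p → q):
1: successors {2}; ◇□¬(p → q) there: 2:T. ✓
2: successors {1, 2, 3, 4}; ◇□¬(p → q) there: 1:F, 2:T, 3:F, 4:F. ✓
3: no successors, so ◇◇□¬(p → q) fails. ✗
4: no successors, so ◇◇□¬(p → q) fails. ✗
— 2 worlds.
For □◇(◇(¬q ∧ ¬p) → q):
1: successors {2}; ◇(◇(¬q ∧ ¬p) → q) there: 2:T. ✓
2: successors {1, 2, 3, 4}; ◇(◇(¬q ∧ ¬p) → q) there: 1:F, 2:T, 3:F, 4:F. ✗
3: no successors, so □◇(◇(¬q ∧ ¬p) → q) holds vacuously. ✓
4: no successors, so □◇(◇(¬q ∧ ¬p) → q) holds vacuously. ✓
— 3 worlds.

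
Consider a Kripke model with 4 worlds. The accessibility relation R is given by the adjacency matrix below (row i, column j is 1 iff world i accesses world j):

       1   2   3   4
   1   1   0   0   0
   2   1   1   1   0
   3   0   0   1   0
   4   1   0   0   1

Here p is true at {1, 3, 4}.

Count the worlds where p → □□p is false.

1: p is T, □□p is T. ✓
2: p is F, □□p is F. ✓
3: p is T, □□p is T. ✓
4: p is T, □□p is T. ✓
Satisfying worlds: {1, 2, 3, 4}.
So p → □□p fails at the other 0 worlds.

0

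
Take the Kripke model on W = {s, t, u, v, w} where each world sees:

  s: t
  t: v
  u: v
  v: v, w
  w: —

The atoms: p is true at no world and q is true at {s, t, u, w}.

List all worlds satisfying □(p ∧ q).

s: successors {t}; p ∧ q there: t:F. ✗
t: successors {v}; p ∧ q there: v:F. ✗
u: successors {v}; p ∧ q there: v:F. ✗
v: successors {v, w}; p ∧ q there: v:F, w:F. ✗
w: no successors, so □(p ∧ q) holds vacuously. ✓

{w}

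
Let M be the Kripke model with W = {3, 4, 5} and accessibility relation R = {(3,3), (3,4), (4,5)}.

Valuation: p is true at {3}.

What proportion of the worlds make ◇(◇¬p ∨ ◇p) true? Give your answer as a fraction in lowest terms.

3: successors {3, 4}; ◇¬p ∨ ◇p there: 3:T, 4:T. ✓
4: successors {5}; ◇¬p ∨ ◇p there: 5:F. ✗
5: no successors, so ◇(◇¬p ∨ ◇p) fails. ✗
That's 1 of 3 worlds, so 1/3.

1/3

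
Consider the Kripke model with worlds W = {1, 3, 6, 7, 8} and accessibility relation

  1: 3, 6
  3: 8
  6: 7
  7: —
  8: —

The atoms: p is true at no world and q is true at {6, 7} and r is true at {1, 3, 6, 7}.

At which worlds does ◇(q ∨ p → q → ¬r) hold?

1: successors {3, 6}; q ∨ p → q → ¬r there: 3:T, 6:F. ✓
3: successors {8}; q ∨ p → q → ¬r there: 8:T. ✓
6: successors {7}; q ∨ p → q → ¬r there: 7:F. ✗
7: no successors, so ◇(q ∨ p → q → ¬r) fails. ✗
8: no successors, so ◇(q ∨ p → q → ¬r) fails. ✗

{1, 3}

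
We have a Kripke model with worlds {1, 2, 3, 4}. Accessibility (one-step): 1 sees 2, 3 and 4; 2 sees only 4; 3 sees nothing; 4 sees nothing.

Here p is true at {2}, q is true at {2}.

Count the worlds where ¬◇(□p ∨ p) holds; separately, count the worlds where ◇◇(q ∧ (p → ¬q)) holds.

2 and 0

For ¬◇(□p ∨ p):
1: ◇(□p ∨ p) is T. ✗
2: ◇(□p ∨ p) is T. ✗
3: ◇(□p ∨ p) is F. ✓
4: ◇(□p ∨ p) is F. ✓
— 2 worlds.
For ◇◇(q ∧ (p → ¬q)):
1: successors {2, 3, 4}; ◇(q ∧ (p → ¬q)) there: 2:F, 3:F, 4:F. ✗
2: successors {4}; ◇(q ∧ (p → ¬q)) there: 4:F. ✗
3: no successors, so ◇◇(q ∧ (p → ¬q)) fails. ✗
4: no successors, so ◇◇(q ∧ (p → ¬q)) fails. ✗
— 0 worlds.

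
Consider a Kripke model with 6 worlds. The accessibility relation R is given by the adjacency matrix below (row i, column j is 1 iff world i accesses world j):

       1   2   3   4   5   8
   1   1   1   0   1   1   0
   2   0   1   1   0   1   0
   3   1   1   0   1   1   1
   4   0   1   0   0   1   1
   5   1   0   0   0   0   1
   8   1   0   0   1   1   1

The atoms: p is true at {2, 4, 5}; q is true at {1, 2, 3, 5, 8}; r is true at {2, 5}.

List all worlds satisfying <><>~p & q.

{1, 2, 3, 5, 8}

1: <><>~p is T, q is T. ✓
2: <><>~p is T, q is T. ✓
3: <><>~p is T, q is T. ✓
4: <><>~p is T, q is F. ✗
5: <><>~p is T, q is T. ✓
8: <><>~p is T, q is T. ✓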